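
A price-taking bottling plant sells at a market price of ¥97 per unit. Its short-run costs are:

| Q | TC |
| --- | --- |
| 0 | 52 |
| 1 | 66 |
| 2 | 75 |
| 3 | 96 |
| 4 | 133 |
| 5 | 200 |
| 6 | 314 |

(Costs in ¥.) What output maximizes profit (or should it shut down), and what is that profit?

Profit at each row (π = 97Q − TC): Q=0: -52; Q=1: 31; Q=2: 119; Q=3: 195; Q=4: 255; Q=5: 285; Q=6: 268.
Profit is maximized at Q = 5. AVC there is 148/5 = ¥29.60 ≤ P, so producing beats shutting down (which would give -¥52).

Q = 5; profit = ¥285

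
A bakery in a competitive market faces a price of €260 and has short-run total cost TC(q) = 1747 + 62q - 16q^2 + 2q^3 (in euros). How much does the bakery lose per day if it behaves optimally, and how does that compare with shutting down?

AVC = 62 - 16q + 2q^2; min AVC = €30 at q = 4. Since P = €260 ≥ min AVC, the firm produces.
MC = 62 - 32q + 6q^2. Setting P = MC and taking the root on the rising branch gives q* = 9.
TR = 260·9 = 2340. TC = 1747 + 720 = 2467. Profit = 2340 − 2467 = -€127.
That loss of €127 beats the €1747 the firm would lose by shutting down; producing recovers €1620 of fixed cost.

Profit = -€127 at q = 9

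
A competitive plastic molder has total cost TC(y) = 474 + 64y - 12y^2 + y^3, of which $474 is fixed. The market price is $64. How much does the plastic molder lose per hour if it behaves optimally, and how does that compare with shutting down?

AVC = 64 - 12y + y^2; min AVC = $28 at y = 6. Since P = $64 ≥ min AVC, the firm produces.
MC = 64 - 24y + 3y^2. Setting P = MC and taking the root on the rising branch gives y* = 8.
TR = 64·8 = 512. TC = 474 + 256 = 730. Profit = 512 − 730 = -$218.
That loss of $218 beats the $474 the firm would lose by shutting down; producing recovers $256 of fixed cost.

Profit = -$218 at y = 8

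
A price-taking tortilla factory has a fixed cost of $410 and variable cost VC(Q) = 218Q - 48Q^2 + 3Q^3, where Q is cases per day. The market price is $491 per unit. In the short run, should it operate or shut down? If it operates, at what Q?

Produce at Q = 13

From TC, MC = TC'(Q) = 218 - 96Q + 9Q^2 and AVC = VC/Q = 218 - 48Q + 3Q^2.
AVC hits its minimum where MC = AVC, at Q = 8, giving min AVC = 218 - 48·8 + 3·8^2 = $26.
Because $491 ≥ $26, revenue can cover variable cost; the firm operates.
P = MC gives -273 - 96Q + 9Q^2 = 0, with roots -7/3 and 13. Take the larger (rising MC): Q* = 13.
Check: AVC at Q = 13 is $101 ≤ P, so revenue covers variable cost.
Profit = P·Q − TC = 491·13 − 1723 = $4660.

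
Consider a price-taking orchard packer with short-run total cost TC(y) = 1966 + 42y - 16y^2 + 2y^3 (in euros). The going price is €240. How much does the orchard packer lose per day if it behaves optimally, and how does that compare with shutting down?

Profit = -€346 at y = 9

AVC = 42 - 16y + 2y^2 has its minimum €10 at y = 4; price €240 clears that bar, so the firm operates.
MC = 42 - 32y + 6y^2. Setting P = MC and taking the root on the rising branch gives y* = 9.
TR = 240·9 = 2160. TC = 1966 + 540 = 2506. Profit = 2160 − 2506 = -€346.
By producing, the firm covers all variable cost plus €1620 of fixed cost; shutting down would lose the full €1966.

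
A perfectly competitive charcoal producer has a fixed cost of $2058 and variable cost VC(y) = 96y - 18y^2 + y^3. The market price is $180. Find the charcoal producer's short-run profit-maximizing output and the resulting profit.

AVC = 96 - 18y + y^2; min AVC = $15 at y = 9. Since P = $180 ≥ min AVC, the firm produces.
MC = 96 - 36y + 3y^2. Setting P = MC and taking the root on the rising branch gives y* = 14.
TR = 180·14 = 2520. TC = 2058 + 560 = 2618. Profit = 2520 − 2618 = -$98.
Shutting down would mean losing the fixed cost of $2058, so operating at a loss of $98 is better by $1960.

Profit = -$98 at y = 14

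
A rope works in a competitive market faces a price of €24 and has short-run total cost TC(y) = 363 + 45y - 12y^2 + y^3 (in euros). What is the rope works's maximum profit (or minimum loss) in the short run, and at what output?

Profit = -€265 at y = 7

AVC = 45 - 12y + y^2; min AVC = €9 at y = 6. Since P = €24 ≥ min AVC, the firm produces.
With MC = 45 - 24y + 3y^2, P = MC on the upward-sloping part at y* = 7.
TR = 24·7 = 168. TC = 363 + 70 = 433. Profit = 168 − 433 = -€265.
Shutting down would mean losing the fixed cost of €363, so operating at a loss of €265 is better by €98.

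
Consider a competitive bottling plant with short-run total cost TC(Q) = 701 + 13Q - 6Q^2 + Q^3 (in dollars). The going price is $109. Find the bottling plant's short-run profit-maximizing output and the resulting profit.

AVC = 13 - 6Q + Q^2; min AVC = $4 at Q = 3. Since P = $109 ≥ min AVC, the firm produces.
MC = 13 - 12Q + 3Q^2. Setting P = MC and taking the root on the rising branch gives Q* = 8.
TR = 109·8 = 872. TC = 701 + 232 = 933. Profit = 872 − 933 = -$61.
That loss of $61 beats the $701 the firm would lose by shutting down; producing recovers $640 of fixed cost.

Profit = -$61 at Q = 8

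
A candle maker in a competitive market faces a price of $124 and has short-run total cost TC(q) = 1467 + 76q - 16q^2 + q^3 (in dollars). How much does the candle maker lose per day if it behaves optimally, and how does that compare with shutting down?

Profit = -$315 at q = 12

AVC = 76 - 16q + q^2 has its minimum $12 at q = 8; price $124 clears that bar, so the firm operates.
MC = 76 - 32q + 3q^2. Setting P = MC and taking the root on the rising branch gives q* = 12.
TR = 124·12 = 1488. TC = 1467 + 336 = 1803. Profit = 1488 − 1803 = -$315.
Shutting down would mean losing the fixed cost of $1467, so operating at a loss of $315 is better by $1152.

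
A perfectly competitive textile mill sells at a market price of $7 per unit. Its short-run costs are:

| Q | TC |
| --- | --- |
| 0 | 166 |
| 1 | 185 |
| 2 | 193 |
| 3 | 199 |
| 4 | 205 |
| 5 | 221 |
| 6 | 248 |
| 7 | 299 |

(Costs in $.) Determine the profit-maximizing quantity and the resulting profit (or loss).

Q = 0 (shut down); profit = -$166

Profit at each row (π = 7Q − TC): Q=0: -166; Q=1: -178; Q=2: -179; Q=3: -178; Q=4: -177; Q=5: -186; Q=6: -206; Q=7: -250.
Profit is highest at Q = 0. Equivalently, the lowest AVC in the table is 39/4 ≈ $9.75 at Q = 4, and P = $7 falls below it — price never covers variable cost, so the firm shuts down and loses only its fixed cost.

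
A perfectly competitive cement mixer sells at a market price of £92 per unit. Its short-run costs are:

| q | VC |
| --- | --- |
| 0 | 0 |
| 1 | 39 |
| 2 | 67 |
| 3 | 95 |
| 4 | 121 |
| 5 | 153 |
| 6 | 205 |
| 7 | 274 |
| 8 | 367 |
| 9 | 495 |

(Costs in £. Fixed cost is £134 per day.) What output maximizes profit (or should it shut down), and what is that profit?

Profit at each row (π = 92q − TC): q=0: -134; q=1: -81; q=2: -17; q=3: 47; q=4: 113; q=5: 173; q=6: 213; q=7: 236; q=8: 235; q=9: 199.
Profit is maximized at q = 7. AVC there is 274/7 = £39.14 ≤ P, so producing beats shutting down (which would give -£134).

q = 7; profit = £236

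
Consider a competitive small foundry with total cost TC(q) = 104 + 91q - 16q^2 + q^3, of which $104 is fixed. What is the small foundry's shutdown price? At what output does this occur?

$27 per unit, at q = 8

The firm shuts down when price falls below the minimum of average variable cost. AVC = VC/q = 91 - 16q + q^2.
dAVC/dq = -16 + 2q = 0 gives q = 8. min AVC = 91 - 16·8 + 8^2 = 27.
For P < $27 the firm produces nothing.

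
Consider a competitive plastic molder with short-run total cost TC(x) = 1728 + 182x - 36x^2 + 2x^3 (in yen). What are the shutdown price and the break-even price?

Shutdown price = ¥20; break-even price = ¥182

Shutdown price = min AVC. AVC = 182 - 36x + 2x^2, with vertex at x = 9 and minimum ¥20.
ATC = 1728/x + 182 - 36x + 2x^2. Setting dATC/dx = −1728/x^2 − 36 + 4x = 0 gives x = 12 (since 4·12^3 − 36·12^2 = 1728).
min ATC = 1728/12 + 182 − 36·12 + 2·12^2 = ¥182. That is the break-even price.
For ¥20 ≤ P < ¥182 the firm produces at a loss; below ¥20 it shuts down.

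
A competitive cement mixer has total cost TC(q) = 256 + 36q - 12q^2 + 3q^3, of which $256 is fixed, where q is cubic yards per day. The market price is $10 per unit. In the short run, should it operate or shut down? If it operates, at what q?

Strip out fixed cost: VC = 36q - 12q^2 + 3q^3. Then AVC = 36 - 12q + 3q^2 and MC = 36 - 24q + 9q^2.
AVC hits its minimum where MC = AVC, at q = 2, giving min AVC = 36 - 12·2 + 3·2^2 = $24.
Since P = $10 < min AVC = $24, price fails to cover variable cost at any output.
Best response: produce nothing and absorb the $256 fixed cost.

Shut down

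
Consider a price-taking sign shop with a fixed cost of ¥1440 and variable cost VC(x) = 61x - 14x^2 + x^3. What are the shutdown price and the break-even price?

Shutdown price = min AVC. AVC = 61 - 14x + x^2, with vertex at x = 7 and minimum ¥12.
ATC = 1440/x + 61 - 14x + x^2. Setting dATC/dx = −1440/x^2 − 14 + 2x = 0 gives x = 12 (since 2·12^3 − 14·12^2 = 1440).
min ATC = 1440/12 + 61 − 14·12 + 12^2 = ¥157. That is the break-even price.
Between these two prices the firm operates at a loss; above ¥157 it earns a profit.

Shutdown price = ¥12; break-even price = ¥157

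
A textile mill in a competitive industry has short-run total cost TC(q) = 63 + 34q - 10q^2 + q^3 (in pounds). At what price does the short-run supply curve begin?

£9 per unit

The shutdown price is the minimum of AVC. VC = 34q - 10q^2 + q^3, so AVC = 34 - 10q + q^2.
At the minimum of AVC, MC = AVC. MC = 34 - 20q + 3q^2; setting MC = AVC gives 2q^2 - 10q = 0, so q = 5. min AVC = 9.
So the shutdown price is £9.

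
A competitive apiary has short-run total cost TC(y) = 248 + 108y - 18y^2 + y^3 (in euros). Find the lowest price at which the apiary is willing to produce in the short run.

Short-run supply begins at min AVC. From VC = 108y - 18y^2 + y^3, AVC = 108 - 18y + y^2.
dAVC/dy = -18 + 2y = 0 gives y = 9. min AVC = 108 - 18·9 + 9^2 = 27.
So the shutdown price is €27.

€27 per unit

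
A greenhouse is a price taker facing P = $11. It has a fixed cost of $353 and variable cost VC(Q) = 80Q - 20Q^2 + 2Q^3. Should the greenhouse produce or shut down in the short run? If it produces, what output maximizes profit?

Strip out fixed cost: VC = 80Q - 20Q^2 + 2Q^3. Then AVC = 80 - 20Q + 2Q^2 and MC = 80 - 40Q + 6Q^2.
AVC is minimized where dAVC/dQ = -20 + 4Q = 0, at Q = 5; min AVC = 80 - 20·5 + 2·5^2 = $30.
With P < min AVC ($11 < $30), every unit sold adds to the loss.
Shutting down limits the loss to fixed cost, $353.

Shut down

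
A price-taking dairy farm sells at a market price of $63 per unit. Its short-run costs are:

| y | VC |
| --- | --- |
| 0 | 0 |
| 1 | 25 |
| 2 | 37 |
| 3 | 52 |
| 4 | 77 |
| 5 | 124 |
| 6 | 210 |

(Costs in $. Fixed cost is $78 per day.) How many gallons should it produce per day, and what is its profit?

Tabulate TR − TC: y=0: -78; y=1: -40; y=2: 11; y=3: 59; y=4: 97; y=5: 113; y=6: 90.
Profit is maximized at y = 5. AVC there is 124/5 = $24.80 ≤ P, so producing beats shutting down (which would give -$78).

y = 5; profit = $113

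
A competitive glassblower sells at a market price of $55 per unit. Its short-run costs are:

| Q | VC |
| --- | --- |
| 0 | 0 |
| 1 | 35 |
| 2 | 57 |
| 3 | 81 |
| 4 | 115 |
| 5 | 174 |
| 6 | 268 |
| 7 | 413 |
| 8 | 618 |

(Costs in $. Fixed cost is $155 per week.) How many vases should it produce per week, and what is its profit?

Q = 4; profit = -$50

Compute π = P·Q − TC at each output: Q=0: -155; Q=1: -135; Q=2: -102; Q=3: -71; Q=4: -50; Q=5: -54; Q=6: -93; Q=7: -183; Q=8: -333.
Profit is maximized at Q = 4. AVC there is 115/4 = $28.75 ≤ P, so producing beats shutting down (which would give -$155).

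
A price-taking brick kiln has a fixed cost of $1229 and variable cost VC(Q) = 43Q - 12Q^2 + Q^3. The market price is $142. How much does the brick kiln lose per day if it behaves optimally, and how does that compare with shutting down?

Profit = -$19 at Q = 11

AVC = 43 - 12Q + Q^2 has its minimum $7 at Q = 6; price $142 clears that bar, so the firm operates.
MC = 43 - 24Q + 3Q^2. Setting P = MC and taking the root on the rising branch gives Q* = 11.
TR = 142·11 = 1562. TC = 1229 + 352 = 1581. Profit = 1562 − 1581 = -$19.
That loss of $19 beats the $1229 the firm would lose by shutting down; producing recovers $1210 of fixed cost.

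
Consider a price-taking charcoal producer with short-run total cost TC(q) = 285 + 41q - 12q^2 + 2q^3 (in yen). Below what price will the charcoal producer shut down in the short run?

The firm shuts down when price falls below the minimum of average variable cost. AVC = VC/q = 41 - 12q + 2q^2.
At the minimum of AVC, MC = AVC. MC = 41 - 24q + 6q^2; setting MC = AVC gives 4q^2 - 12q = 0, so q = 3. min AVC = 23.
For P < ¥23 the firm produces nothing.

¥23 per unit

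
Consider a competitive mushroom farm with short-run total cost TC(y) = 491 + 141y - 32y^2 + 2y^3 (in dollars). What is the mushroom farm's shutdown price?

The firm shuts down when price falls below the minimum of average variable cost. AVC = VC/y = 141 - 32y + 2y^2.
dAVC/dy = -32 + 4y = 0 gives y = 8. min AVC = 141 - 32·8 + 2·8^2 = 13.
The firm shuts down for any P below $13.

$13 per unit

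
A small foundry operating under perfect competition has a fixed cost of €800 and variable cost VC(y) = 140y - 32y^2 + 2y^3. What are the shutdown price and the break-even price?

Shutdown price = min AVC. AVC = 140 - 32y + 2y^2, with vertex at y = 8 and minimum €12.
ATC = 800/y + 140 - 32y + 2y^2. Setting dATC/dy = −800/y^2 − 32 + 4y = 0 gives y = 10 (since 4·10^3 − 32·10^2 = 800).
min ATC = 800/10 + 140 − 32·10 + 2·10^2 = €100. That is the break-even price.
Between these two prices the firm operates at a loss; above €100 it earns a profit.

Shutdown price = €12; break-even price = €100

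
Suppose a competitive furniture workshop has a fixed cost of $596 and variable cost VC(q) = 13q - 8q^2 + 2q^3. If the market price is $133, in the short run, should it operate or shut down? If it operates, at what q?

Produce at q = 6

Strip out fixed cost: VC = 13q - 8q^2 + 2q^3. Then AVC = 13 - 8q + 2q^2 and MC = 13 - 16q + 6q^2.
AVC hits its minimum where MC = AVC, at q = 2, giving min AVC = 13 - 8·2 + 2·2^2 = $5.
Since P = $133 ≥ min AVC = $5, price covers variable cost and the firm should produce.
P = MC gives -120 - 16q + 6q^2 = 0, with roots -10/3 and 6. Take the larger (rising MC): q* = 6.
Check: AVC at q = 6 is $37 ≤ P, so revenue covers variable cost.
Profit = P·q − TC = 133·6 − 818 = -$20, a loss, but smaller than the $596 fixed cost the firm would lose by shutting down.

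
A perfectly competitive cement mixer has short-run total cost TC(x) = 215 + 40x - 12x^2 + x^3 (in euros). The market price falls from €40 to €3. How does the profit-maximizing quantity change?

MC = 40 - 24x + 3x^2; the shutdown threshold is min AVC = €4 (at x = 6).
At P = €40 ≥ min AVC, set P = MC on the rising branch: x = 8.
At P = €3 < min AVC = €4, price no longer covers variable cost at any output, so the firm shuts down: x = 0.

Output falls from 8 to 0 (the firm shuts down)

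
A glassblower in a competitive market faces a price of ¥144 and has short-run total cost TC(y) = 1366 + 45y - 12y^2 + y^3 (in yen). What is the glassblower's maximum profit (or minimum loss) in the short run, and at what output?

AVC = 45 - 12y + y^2; min AVC = ¥9 at y = 6. Since P = ¥144 ≥ min AVC, the firm produces.
With MC = 45 - 24y + 3y^2, P = MC on the upward-sloping part at y* = 11.
TR = 144·11 = 1584. TC = 1366 + 374 = 1740. Profit = 1584 − 1740 = -¥156.
By producing, the firm covers all variable cost plus ¥1210 of fixed cost; shutting down would lose the full ¥1366.

Profit = -¥156 at y = 11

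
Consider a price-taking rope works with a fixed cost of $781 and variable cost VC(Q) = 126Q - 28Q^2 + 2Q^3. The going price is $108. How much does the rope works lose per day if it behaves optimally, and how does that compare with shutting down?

Profit = -$133 at Q = 9

AVC = 126 - 28Q + 2Q^2 has its minimum $28 at Q = 7; price $108 clears that bar, so the firm operates.
With MC = 126 - 56Q + 6Q^2, P = MC on the upward-sloping part at Q* = 9.
TR = 108·9 = 972. TC = 781 + 324 = 1105. Profit = 972 − 1105 = -$133.
That loss of $133 beats the $781 the firm would lose by shutting down; producing recovers $648 of fixed cost.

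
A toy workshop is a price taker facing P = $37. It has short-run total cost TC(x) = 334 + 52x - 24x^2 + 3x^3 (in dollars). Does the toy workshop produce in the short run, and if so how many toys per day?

Produce at x = 5

Variable cost is VC = 52x - 24x^2 + 3x^3, so AVC = VC/x = 52 - 24x + 3x^2 and MC = dTC/dx = 52 - 48x + 9x^2.
The AVC parabola has its vertex at x = 24/6 = 4, where AVC = 52 - 24·4 + 3·4^2 = $4.
Because $37 ≥ $4, revenue can cover variable cost; the firm operates.
P = MC gives 15 - 48x + 9x^2 = 0, with roots 1/3 and 5. Take the larger (rising MC): x* = 5.
Check: AVC at x = 5 is $7 ≤ P, so revenue covers variable cost.
Profit = P·x − TC = 37·5 − 369 = -$184, a loss, but smaller than the $334 fixed cost the firm would lose by shutting down.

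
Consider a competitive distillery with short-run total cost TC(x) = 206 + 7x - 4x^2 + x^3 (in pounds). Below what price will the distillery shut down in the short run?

The shutdown price is the minimum of AVC. VC = 7x - 4x^2 + x^3, so AVC = 7 - 4x + x^2.
dAVC/dx = -4 + 2x = 0 gives x = 2. min AVC = 7 - 4·2 + 2^2 = 3.
The firm shuts down for any P below £3.

£3 per unit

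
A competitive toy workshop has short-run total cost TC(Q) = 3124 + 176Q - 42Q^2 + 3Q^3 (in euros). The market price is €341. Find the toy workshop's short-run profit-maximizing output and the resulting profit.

Profit = -€220 at Q = 11

AVC = 176 - 42Q + 3Q^2; min AVC = €29 at Q = 7. Since P = €341 ≥ min AVC, the firm produces.
With MC = 176 - 84Q + 9Q^2, P = MC on the upward-sloping part at Q* = 11.
TR = 341·11 = 3751. TC = 3124 + 847 = 3971. Profit = 3751 − 3971 = -€220.
Shutting down would mean losing the fixed cost of €3124, so operating at a loss of €220 is better by €2904.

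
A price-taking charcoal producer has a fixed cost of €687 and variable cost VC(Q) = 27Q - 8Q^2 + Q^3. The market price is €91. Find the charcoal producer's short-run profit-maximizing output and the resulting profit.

AVC = 27 - 8Q + Q^2; min AVC = €11 at Q = 4. Since P = €91 ≥ min AVC, the firm produces.
With MC = 27 - 16Q + 3Q^2, P = MC on the upward-sloping part at Q* = 8.
TR = 91·8 = 728. TC = 687 + 216 = 903. Profit = 728 − 903 = -€175.
By producing, the firm covers all variable cost plus €512 of fixed cost; shutting down would lose the full €687.

Profit = -€175 at Q = 8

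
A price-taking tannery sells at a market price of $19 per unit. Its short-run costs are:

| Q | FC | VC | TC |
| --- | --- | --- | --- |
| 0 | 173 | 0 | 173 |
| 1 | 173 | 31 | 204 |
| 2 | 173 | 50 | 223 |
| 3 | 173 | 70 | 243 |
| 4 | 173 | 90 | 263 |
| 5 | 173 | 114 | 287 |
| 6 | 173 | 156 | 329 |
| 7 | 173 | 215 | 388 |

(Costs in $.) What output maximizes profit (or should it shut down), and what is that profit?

Compute π = P·Q − TC at each output: Q=0: -173; Q=1: -185; Q=2: -185; Q=3: -186; Q=4: -187; Q=5: -192; Q=6: -215; Q=7: -255.
Profit is highest at Q = 0. Equivalently, the lowest AVC in the table is 90/4 ≈ $22.50 at Q = 4, and P = $19 falls below it — price never covers variable cost, so the firm shuts down and loses only its fixed cost.

Q = 0 (shut down); profit = -$173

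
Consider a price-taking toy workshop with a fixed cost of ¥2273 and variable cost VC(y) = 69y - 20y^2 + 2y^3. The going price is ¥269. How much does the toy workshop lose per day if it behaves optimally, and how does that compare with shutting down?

Profit = -¥273 at y = 10

AVC = 69 - 20y + 2y^2; min AVC = ¥19 at y = 5. Since P = ¥269 ≥ min AVC, the firm produces.
With MC = 69 - 40y + 6y^2, P = MC on the upward-sloping part at y* = 10.
TR = 269·10 = 2690. TC = 2273 + 690 = 2963. Profit = 2690 − 2963 = -¥273.
Shutting down would mean losing the fixed cost of ¥2273, so operating at a loss of ¥273 is better by ¥2000.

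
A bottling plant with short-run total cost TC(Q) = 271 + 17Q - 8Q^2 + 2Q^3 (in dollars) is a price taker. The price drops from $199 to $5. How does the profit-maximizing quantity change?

Output falls from 7 to 0 (the firm shuts down)

AVC = 17 - 8Q + 2Q^2, minimized at Q = 2 where min AVC = $9. MC = 17 - 16Q + 6Q^2.
At P = $199 ≥ min AVC, set P = MC on the rising branch: Q = 7.
At P = $5 < min AVC = $9, price no longer covers variable cost at any output, so the firm shuts down: Q = 0.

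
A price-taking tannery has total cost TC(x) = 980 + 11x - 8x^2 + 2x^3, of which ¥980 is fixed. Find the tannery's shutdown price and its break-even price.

Shutdown price = min AVC. AVC = 11 - 8x + 2x^2, with vertex at x = 2 and minimum ¥3.
ATC = 980/x + 11 - 8x + 2x^2. Setting dATC/dx = −980/x^2 − 8 + 4x = 0 gives x = 7 (since 4·7^3 − 8·7^2 = 980).
min ATC = 980/7 + 11 − 8·7 + 2·7^2 = ¥193. That is the break-even price.
Between these two prices the firm operates at a loss; above ¥193 it earns a profit.

Shutdown price = ¥3; break-even price = ¥193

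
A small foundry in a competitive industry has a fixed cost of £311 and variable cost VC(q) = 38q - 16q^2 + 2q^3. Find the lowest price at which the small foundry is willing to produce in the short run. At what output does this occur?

£6 per unit, at q = 4

The shutdown price is the minimum of AVC. VC = 38q - 16q^2 + 2q^3, so AVC = 38 - 16q + 2q^2.
dAVC/dq = -16 + 4q = 0 gives q = 4. min AVC = 38 - 16·4 + 2·4^2 = 6.
So the shutdown price is £6.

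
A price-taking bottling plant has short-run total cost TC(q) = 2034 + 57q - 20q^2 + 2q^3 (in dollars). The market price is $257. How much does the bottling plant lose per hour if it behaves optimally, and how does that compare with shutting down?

Profit = -$34 at q = 10

AVC = 57 - 20q + 2q^2; min AVC = $7 at q = 5. Since P = $257 ≥ min AVC, the firm produces.
With MC = 57 - 40q + 6q^2, P = MC on the upward-sloping part at q* = 10.
TR = 257·10 = 2570. TC = 2034 + 570 = 2604. Profit = 2570 − 2604 = -$34.
By producing, the firm covers all variable cost plus $2000 of fixed cost; shutting down would lose the full $2034.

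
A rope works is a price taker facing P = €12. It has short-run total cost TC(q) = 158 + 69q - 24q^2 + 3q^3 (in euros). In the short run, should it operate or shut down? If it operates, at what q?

Strip out fixed cost: VC = 69q - 24q^2 + 3q^3. Then AVC = 69 - 24q + 3q^2 and MC = 69 - 48q + 9q^2.
AVC is minimized where dAVC/dq = -24 + 6q = 0, at q = 4; min AVC = 69 - 24·4 + 3·4^2 = €21.
With P < min AVC (€12 < €21), every unit sold adds to the loss.
The firm minimizes its loss by shutting down and losing only its fixed cost of €158.

Shut down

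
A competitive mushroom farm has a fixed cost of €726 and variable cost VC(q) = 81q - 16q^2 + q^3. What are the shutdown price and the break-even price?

Shutdown price = €17; break-even price = €92

AVC = 81 - 16q + q^2; minimized at q = 8, giving min AVC = €17. That is the shutdown price.
ATC = 726/q + 81 - 16q + q^2. Setting dATC/dq = −726/q^2 − 16 + 2q = 0 gives q = 11 (since 2·11^3 − 16·11^2 = 726).
min ATC = 726/11 + 81 − 16·11 + 11^2 = €92. That is the break-even price.
Between these two prices the firm operates at a loss; above €92 it earns a profit.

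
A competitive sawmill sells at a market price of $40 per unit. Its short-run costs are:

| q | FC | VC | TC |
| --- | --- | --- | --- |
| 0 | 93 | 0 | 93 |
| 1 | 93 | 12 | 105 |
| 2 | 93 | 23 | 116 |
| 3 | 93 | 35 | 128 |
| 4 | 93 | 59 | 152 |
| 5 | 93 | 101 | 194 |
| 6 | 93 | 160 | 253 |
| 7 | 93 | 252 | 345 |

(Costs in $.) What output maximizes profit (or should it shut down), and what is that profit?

q = 4; profit = $8

Tabulate TR − TC: q=0: -93; q=1: -65; q=2: -36; q=3: -8; q=4: 8; q=5: 6; q=6: -13; q=7: -65.
Profit is maximized at q = 4. AVC there is 59/4 = $14.75 ≤ P, so producing beats shutting down (which would give -$93).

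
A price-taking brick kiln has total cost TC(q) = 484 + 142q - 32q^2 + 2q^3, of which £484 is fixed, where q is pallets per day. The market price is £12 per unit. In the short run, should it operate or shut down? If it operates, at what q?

Shut down

Strip out fixed cost: VC = 142q - 32q^2 + 2q^3. Then AVC = 142 - 32q + 2q^2 and MC = 142 - 64q + 6q^2.
The AVC parabola has its vertex at q = 32/4 = 8, where AVC = 142 - 32·8 + 2·8^2 = £14.
With P < min AVC (£12 < £14), every unit sold adds to the loss.
Best response: produce nothing and absorb the £484 fixed cost.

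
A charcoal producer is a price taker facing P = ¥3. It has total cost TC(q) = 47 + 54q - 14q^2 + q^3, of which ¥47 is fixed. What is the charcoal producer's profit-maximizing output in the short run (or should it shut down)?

From TC, MC = TC'(q) = 54 - 28q + 3q^2 and AVC = VC/q = 54 - 14q + q^2.
AVC hits its minimum where MC = AVC, at q = 7, giving min AVC = 54 - 14·7 + 7^2 = ¥5.
P = ¥3 lies below min AVC = ¥5; no output level covers variable cost.
Shutting down limits the loss to fixed cost, ¥47.

Shut down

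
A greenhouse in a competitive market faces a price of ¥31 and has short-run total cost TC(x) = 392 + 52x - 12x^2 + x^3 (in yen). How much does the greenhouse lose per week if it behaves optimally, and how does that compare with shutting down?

AVC = 52 - 12x + x^2; min AVC = ¥16 at x = 6. Since P = ¥31 ≥ min AVC, the firm produces.
With MC = 52 - 24x + 3x^2, P = MC on the upward-sloping part at x* = 7.
TR = 31·7 = 217. TC = 392 + 119 = 511. Profit = 217 − 511 = -¥294.
By producing, the firm covers all variable cost plus ¥98 of fixed cost; shutting down would lose the full ¥392.

Profit = -¥294 at x = 7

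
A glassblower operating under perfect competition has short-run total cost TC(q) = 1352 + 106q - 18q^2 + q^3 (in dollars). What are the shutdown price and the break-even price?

AVC = 106 - 18q + q^2; minimized at q = 9, giving min AVC = $25. That is the shutdown price.
ATC = 1352/q + 106 - 18q + q^2. Setting dATC/dq = −1352/q^2 − 18 + 2q = 0 gives q = 13 (since 2·13^3 − 18·13^2 = 1352).
min ATC = 1352/13 + 106 − 18·13 + 13^2 = $145. That is the break-even price.
For $25 ≤ P < $145 the firm produces at a loss; below $25 it shuts down.

Shutdown price = $25; break-even price = $145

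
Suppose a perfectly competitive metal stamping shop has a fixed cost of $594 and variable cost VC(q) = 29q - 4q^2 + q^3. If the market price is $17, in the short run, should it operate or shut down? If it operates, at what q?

Variable cost is VC = 29q - 4q^2 + q^3, so AVC = VC/q = 29 - 4q + q^2 and MC = dTC/dq = 29 - 8q + 3q^2.
AVC hits its minimum where MC = AVC, at q = 2, giving min AVC = 29 - 4·2 + 2^2 = $25.
Since P = $17 < min AVC = $25, price fails to cover variable cost at any output.
Best response: produce nothing and absorb the $594 fixed cost.

Shut down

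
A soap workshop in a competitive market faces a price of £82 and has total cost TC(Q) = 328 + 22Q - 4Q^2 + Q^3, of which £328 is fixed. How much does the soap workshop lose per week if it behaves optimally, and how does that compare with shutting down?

Profit = -£40 at Q = 6

AVC = 22 - 4Q + Q^2; min AVC = £18 at Q = 2. Since P = £82 ≥ min AVC, the firm produces.
MC = 22 - 8Q + 3Q^2. Setting P = MC and taking the root on the rising branch gives Q* = 6.
TR = 82·6 = 492. TC = 328 + 204 = 532. Profit = 492 − 532 = -£40.
That loss of £40 beats the £328 the firm would lose by shutting down; producing recovers £288 of fixed cost.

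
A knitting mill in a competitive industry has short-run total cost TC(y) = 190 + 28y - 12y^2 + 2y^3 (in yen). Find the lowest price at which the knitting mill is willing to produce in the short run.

Short-run supply begins at min AVC. From VC = 28y - 12y^2 + 2y^3, AVC = 28 - 12y + 2y^2.
dAVC/dy = -12 + 4y = 0 gives y = 3. min AVC = 28 - 12·3 + 2·3^2 = 10.
The firm shuts down for any P below ¥10.

¥10 per unit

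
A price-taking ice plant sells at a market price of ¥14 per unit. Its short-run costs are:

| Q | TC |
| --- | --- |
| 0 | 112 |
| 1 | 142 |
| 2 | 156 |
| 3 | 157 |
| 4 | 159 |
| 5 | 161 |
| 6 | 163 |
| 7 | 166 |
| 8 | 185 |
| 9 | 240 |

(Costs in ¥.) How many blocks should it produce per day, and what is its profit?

Tabulate TR − TC: Q=0: -112; Q=1: -128; Q=2: -128; Q=3: -115; Q=4: -103; Q=5: -91; Q=6: -79; Q=7: -68; Q=8: -73; Q=9: -114.
Profit is maximized at Q = 7. AVC there is 54/7 = ¥7.71 ≤ P, so producing beats shutting down (which would give -¥112).

Q = 7; profit = -¥68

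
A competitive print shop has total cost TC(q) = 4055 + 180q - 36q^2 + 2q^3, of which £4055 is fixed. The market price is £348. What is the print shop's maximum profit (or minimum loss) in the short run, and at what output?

AVC = 180 - 36q + 2q^2 has its minimum £18 at q = 9; price £348 clears that bar, so the firm operates.
With MC = 180 - 72q + 6q^2, P = MC on the upward-sloping part at q* = 14.
TR = 348·14 = 4872. TC = 4055 + 952 = 5007. Profit = 4872 − 5007 = -£135.
Shutting down would mean losing the fixed cost of £4055, so operating at a loss of £135 is better by £3920.

Profit = -£135 at q = 14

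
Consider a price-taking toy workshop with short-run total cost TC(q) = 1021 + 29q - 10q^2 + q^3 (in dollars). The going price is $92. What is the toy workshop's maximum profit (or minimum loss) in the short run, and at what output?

Profit = -$373 at q = 9

AVC = 29 - 10q + q^2 has its minimum $4 at q = 5; price $92 clears that bar, so the firm operates.
With MC = 29 - 20q + 3q^2, P = MC on the upward-sloping part at q* = 9.
TR = 92·9 = 828. TC = 1021 + 180 = 1201. Profit = 828 − 1201 = -$373.
That loss of $373 beats the $1021 the firm would lose by shutting down; producing recovers $648 of fixed cost.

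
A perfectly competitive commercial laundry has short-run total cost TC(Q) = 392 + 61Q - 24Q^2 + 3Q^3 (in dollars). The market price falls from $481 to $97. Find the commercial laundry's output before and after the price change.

AVC = 61 - 24Q + 3Q^2, minimized at Q = 4 where min AVC = $13. MC = 61 - 48Q + 9Q^2.
With P = $481 above the shutdown price, P = MC gives Q = 10.
At P = $97 ≥ min AVC, set P = MC: Q = 6. The firm stays open but cuts output.

Output falls from 10 to 6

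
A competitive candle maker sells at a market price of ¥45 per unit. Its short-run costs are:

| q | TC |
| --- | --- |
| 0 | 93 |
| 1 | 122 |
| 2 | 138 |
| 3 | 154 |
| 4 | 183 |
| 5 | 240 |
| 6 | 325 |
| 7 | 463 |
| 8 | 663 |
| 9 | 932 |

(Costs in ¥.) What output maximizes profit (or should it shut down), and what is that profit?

q = 4; profit = -¥3

Tabulate TR − TC: q=0: -93; q=1: -77; q=2: -48; q=3: -19; q=4: -3; q=5: -15; q=6: -55; q=7: -148; q=8: -303; q=9: -527.
Profit is maximized at q = 4. AVC there is 90/4 = ¥22.50 ≤ P, so producing beats shutting down (which would give -¥93).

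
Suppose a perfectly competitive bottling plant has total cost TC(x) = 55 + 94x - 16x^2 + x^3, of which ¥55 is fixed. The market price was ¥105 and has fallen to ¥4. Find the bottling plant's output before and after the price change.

Output falls from 11 to 0 (the firm shuts down)

MC = 94 - 32x + 3x^2; the shutdown threshold is min AVC = ¥30 (at x = 8).
At P = ¥105 ≥ min AVC, set P = MC on the rising branch: x = 11.
At P = ¥4 < min AVC = ¥30, price no longer covers variable cost at any output, so the firm shuts down: x = 0.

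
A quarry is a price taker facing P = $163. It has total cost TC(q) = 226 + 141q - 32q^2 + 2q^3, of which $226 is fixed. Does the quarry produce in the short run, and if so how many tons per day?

Produce at q = 11

From TC, MC = TC'(q) = 141 - 64q + 6q^2 and AVC = VC/q = 141 - 32q + 2q^2.
The AVC parabola has its vertex at q = 32/4 = 8, where AVC = 141 - 32·8 + 2·8^2 = $13.
P = $163 exceeds min AVC = $13, so the firm stays open.
Set P = MC: 163 = 141 - 64q + 6q^2 → -22 - 64q + 6q^2 = 0. The roots are q = -1/3 and q = 11; the profit-maximizing output is on the rising part of MC, so q* = 11.
Check: AVC at q = 11 is $31 ≤ P, so revenue covers variable cost.
Profit = P·q − TC = 163·11 − 567 = $1226.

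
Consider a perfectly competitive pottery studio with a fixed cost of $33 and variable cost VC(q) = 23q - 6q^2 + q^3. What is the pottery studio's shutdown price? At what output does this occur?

The firm shuts down when price falls below the minimum of average variable cost. AVC = VC/q = 23 - 6q + q^2.
At the minimum of AVC, MC = AVC. MC = 23 - 12q + 3q^2; setting MC = AVC gives 2q^2 - 6q = 0, so q = 3. min AVC = 14.
For P < $14 the firm produces nothing.

$14 per unit, at q = 3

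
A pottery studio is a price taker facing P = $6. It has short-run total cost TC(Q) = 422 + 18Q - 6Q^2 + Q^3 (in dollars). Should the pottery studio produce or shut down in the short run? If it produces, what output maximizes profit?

Shut down

From TC, MC = TC'(Q) = 18 - 12Q + 3Q^2 and AVC = VC/Q = 18 - 6Q + Q^2.
The AVC parabola has its vertex at Q = 6/2 = 3, where AVC = 18 - 6·3 + 3^2 = $9.
P = $6 lies below min AVC = $9; no output level covers variable cost.
Best response: produce nothing and absorb the $422 fixed cost.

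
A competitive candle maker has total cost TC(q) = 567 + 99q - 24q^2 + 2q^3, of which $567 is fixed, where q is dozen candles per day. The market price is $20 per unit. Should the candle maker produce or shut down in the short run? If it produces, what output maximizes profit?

Shut down

Variable cost is VC = 99q - 24q^2 + 2q^3, so AVC = VC/q = 99 - 24q + 2q^2 and MC = dTC/dq = 99 - 48q + 6q^2.
The AVC parabola has its vertex at q = 24/4 = 6, where AVC = 99 - 24·6 + 2·6^2 = $27.
With P < min AVC ($20 < $27), every unit sold adds to the loss.
Best response: produce nothing and absorb the $567 fixed cost.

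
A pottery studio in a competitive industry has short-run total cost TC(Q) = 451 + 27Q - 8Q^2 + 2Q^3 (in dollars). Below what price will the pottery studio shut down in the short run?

$19 per unit

Short-run supply begins at min AVC. From VC = 27Q - 8Q^2 + 2Q^3, AVC = 27 - 8Q + 2Q^2.
dAVC/dQ = -8 + 4Q = 0 gives Q = 2. min AVC = 27 - 8·2 + 2·2^2 = 19.
For P < $19 the firm produces nothing.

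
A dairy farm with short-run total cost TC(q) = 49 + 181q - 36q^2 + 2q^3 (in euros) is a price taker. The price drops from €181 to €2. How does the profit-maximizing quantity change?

MC = 181 - 72q + 6q^2; the shutdown threshold is min AVC = €19 (at q = 9).
At P = €181 ≥ min AVC, set P = MC on the rising branch: q = 12.
At P = €2 < min AVC = €19, price no longer covers variable cost at any output, so the firm shuts down: q = 0.

Output falls from 12 to 0 (the firm shuts down)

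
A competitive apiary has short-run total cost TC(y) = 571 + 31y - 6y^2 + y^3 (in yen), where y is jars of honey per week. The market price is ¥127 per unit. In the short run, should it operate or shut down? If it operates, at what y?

Produce at y = 8

From TC, MC = TC'(y) = 31 - 12y + 3y^2 and AVC = VC/y = 31 - 6y + y^2.
The AVC parabola has its vertex at y = 6/2 = 3, where AVC = 31 - 6·3 + 3^2 = ¥22.
Since P = ¥127 ≥ min AVC = ¥22, price covers variable cost and the firm should produce.
Set P = MC: 127 = 31 - 12y + 3y^2 → -96 - 12y + 3y^2 = 0. The roots are y = -4 and y = 8; the profit-maximizing output is on the rising part of MC, so y* = 8.
Check: AVC at y = 8 is ¥47 ≤ P, so revenue covers variable cost.
Profit = P·y − TC = 127·8 − 947 = ¥69.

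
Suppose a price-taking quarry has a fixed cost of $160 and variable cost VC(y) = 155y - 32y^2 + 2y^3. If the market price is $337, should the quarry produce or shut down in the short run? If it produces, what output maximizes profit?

Strip out fixed cost: VC = 155y - 32y^2 + 2y^3. Then AVC = 155 - 32y + 2y^2 and MC = 155 - 64y + 6y^2.
The AVC parabola has its vertex at y = 32/4 = 8, where AVC = 155 - 32·8 + 2·8^2 = $27.
P = $337 exceeds min AVC = $27, so the firm stays open.
Solving P = MC: -182 - 64y + 6y^2 = 0 ⇒ y = -7/3 or 13. On the upward-sloping branch, y* = 13.
Check: AVC at y = 13 is $77 ≤ P, so revenue covers variable cost.
Profit = P·y − TC = 337·13 − 1161 = $3220.

Produce at y = 13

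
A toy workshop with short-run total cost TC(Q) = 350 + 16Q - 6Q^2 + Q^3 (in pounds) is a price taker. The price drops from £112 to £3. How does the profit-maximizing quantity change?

MC = 16 - 12Q + 3Q^2; the shutdown threshold is min AVC = £7 (at Q = 3).
At P = £112 ≥ min AVC, set P = MC on the rising branch: Q = 8.
At P = £3 < min AVC = £7, price no longer covers variable cost at any output, so the firm shuts down: Q = 0.

Output falls from 8 to 0 (the firm shuts down)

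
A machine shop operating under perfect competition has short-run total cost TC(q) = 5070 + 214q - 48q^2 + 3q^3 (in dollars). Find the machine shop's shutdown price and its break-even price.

AVC = 214 - 48q + 3q^2; minimized at q = 8, giving min AVC = $22. That is the shutdown price.
ATC = 5070/q + 214 - 48q + 3q^2. Setting dATC/dq = −5070/q^2 − 48 + 6q = 0 gives q = 13 (since 6·13^3 − 48·13^2 = 5070).
min ATC = 5070/13 + 214 − 48·13 + 3·13^2 = $487. That is the break-even price.
Between these two prices the firm operates at a loss; above $487 it earns a profit.

Shutdown price = $22; break-even price = $487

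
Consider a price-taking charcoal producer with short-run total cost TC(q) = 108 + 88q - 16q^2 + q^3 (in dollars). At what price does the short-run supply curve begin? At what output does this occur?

The shutdown price is the minimum of AVC. VC = 88q - 16q^2 + q^3, so AVC = 88 - 16q + q^2.
dAVC/dq = -16 + 2q = 0 gives q = 8. min AVC = 88 - 16·8 + 8^2 = 24.
So the shutdown price is $24.

$24 per unit, at q = 8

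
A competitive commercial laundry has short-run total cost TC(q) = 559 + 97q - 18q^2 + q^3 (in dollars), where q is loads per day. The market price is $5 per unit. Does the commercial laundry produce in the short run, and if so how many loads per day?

Shut down

Strip out fixed cost: VC = 97q - 18q^2 + q^3. Then AVC = 97 - 18q + q^2 and MC = 97 - 36q + 3q^2.
AVC is minimized where dAVC/dq = -18 + 2q = 0, at q = 9; min AVC = 97 - 18·9 + 9^2 = $16.
With P < min AVC ($5 < $16), every unit sold adds to the loss.
The firm minimizes its loss by shutting down and losing only its fixed cost of $559.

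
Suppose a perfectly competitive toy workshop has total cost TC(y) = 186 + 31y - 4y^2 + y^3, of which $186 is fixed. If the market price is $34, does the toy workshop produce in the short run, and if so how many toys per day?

From TC, MC = TC'(y) = 31 - 8y + 3y^2 and AVC = VC/y = 31 - 4y + y^2.
AVC hits its minimum where MC = AVC, at y = 2, giving min AVC = 31 - 4·2 + 2^2 = $27.
P = $34 exceeds min AVC = $27, so the firm stays open.
Set P = MC: 34 = 31 - 8y + 3y^2 → -3 - 8y + 3y^2 = 0. The roots are y = -1/3 and y = 3; the profit-maximizing output is on the rising part of MC, so y* = 3.
Check: AVC at y = 3 is $28 ≤ P, so revenue covers variable cost.
Profit = P·y − TC = 34·3 − 270 = -$168, a loss, but smaller than the $186 fixed cost the firm would lose by shutting down.

Produce at y = 3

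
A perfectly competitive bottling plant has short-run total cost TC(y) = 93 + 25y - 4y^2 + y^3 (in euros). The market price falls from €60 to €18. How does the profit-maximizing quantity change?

Output falls from 5 to 0 (the firm shuts down)

MC = 25 - 8y + 3y^2; the shutdown threshold is min AVC = €21 (at y = 2).
With P = €60 above the shutdown price, P = MC gives y = 5.
At P = €18 < min AVC = €21, price no longer covers variable cost at any output, so the firm shuts down: y = 0.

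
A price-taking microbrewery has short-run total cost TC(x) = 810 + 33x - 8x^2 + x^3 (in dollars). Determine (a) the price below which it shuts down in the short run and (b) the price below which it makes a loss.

AVC = 33 - 8x + x^2; minimized at x = 4, giving min AVC = $17. That is the shutdown price.
ATC = 810/x + 33 - 8x + x^2. Setting dATC/dx = −810/x^2 − 8 + 2x = 0 gives x = 9 (since 2·9^3 − 8·9^2 = 810).
min ATC = 810/9 + 33 − 8·9 + 9^2 = $132. That is the break-even price.
Between these two prices the firm operates at a loss; above $132 it earns a profit.

Shutdown price = $17; break-even price = $132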